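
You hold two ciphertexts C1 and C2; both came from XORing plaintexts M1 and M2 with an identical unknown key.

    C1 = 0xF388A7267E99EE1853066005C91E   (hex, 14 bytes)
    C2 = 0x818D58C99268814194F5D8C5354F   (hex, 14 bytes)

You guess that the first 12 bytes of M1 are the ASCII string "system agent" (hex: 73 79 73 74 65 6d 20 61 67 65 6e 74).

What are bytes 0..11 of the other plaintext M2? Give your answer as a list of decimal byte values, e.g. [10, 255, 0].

First, C1 ⊕ C2 = (M1 ⊕ K) ⊕ (M2 ⊕ K) = M1 ⊕ M2, so the key drops out. Then M2 = (M1 ⊕ M2) ⊕ M1 over the first 12 bytes.
byte 0: (f3 xor 81) xor 73 = 72 xor 73 = 01
byte 1: (88 xor 8d) xor 79 = 05 xor 79 = 7c
byte 2: (a7 xor 58) xor 73 = ff xor 73 = 8c
byte 3: (26 xor c9) xor 74 = ef xor 74 = 9b
byte 4: (7e xor 92) xor 65 = ec xor 65 = 89
byte 5: (99 xor 68) xor 6d = f1 xor 6d = 9c
byte 6: (ee xor 81) xor 20 = 6f xor 20 = 4f
byte 7: (18 xor 41) xor 61 = 59 xor 61 = 38
byte 8: (53 xor 94) xor 67 = c7 xor 67 = a0
byte 9: (06 xor f5) xor 65 = f3 xor 65 = 96
byte 10: (60 xor d8) xor 6e = b8 xor 6e = d6
byte 11: (05 xor c5) xor 74 = c0 xor 74 = b4

[1, 124, 140, 155, 137, 156, 79, 56, 160, 150, 214, 180]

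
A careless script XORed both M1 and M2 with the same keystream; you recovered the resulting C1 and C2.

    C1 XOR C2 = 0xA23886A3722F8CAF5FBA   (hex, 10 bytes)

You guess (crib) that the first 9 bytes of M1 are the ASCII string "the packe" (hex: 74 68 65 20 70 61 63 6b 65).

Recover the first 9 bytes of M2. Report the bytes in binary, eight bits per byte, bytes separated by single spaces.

11010110 01010000 11100011 10000011 00000010 01001110 11101111 11000100 00111010

Since C1 ⊕ C2 = M1 ⊕ M2, XORing with the guessed M1 bytes yields the corresponding M2 bytes: M2 = (C1 ⊕ C2) ⊕ M1.
a2 ^ 74 = d6
38 ^ 68 = 50
86 ^ 65 = e3
a3 ^ 20 = 83
72 ^ 70 = 02
2f ^ 61 = 4e
8c ^ 63 = ef
af ^ 6b = c4
5f ^ 65 = 3a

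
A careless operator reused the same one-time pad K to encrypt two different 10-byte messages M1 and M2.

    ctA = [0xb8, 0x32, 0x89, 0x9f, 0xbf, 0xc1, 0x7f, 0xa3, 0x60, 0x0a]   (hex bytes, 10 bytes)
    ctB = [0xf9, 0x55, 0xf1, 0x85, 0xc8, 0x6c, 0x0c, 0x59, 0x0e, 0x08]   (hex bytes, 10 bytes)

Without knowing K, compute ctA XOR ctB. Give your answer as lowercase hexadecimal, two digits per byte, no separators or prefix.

ctA ⊕ ctB = (M1 ⊕ K) ⊕ (M2 ⊕ K) = M1 ⊕ M2 — the shared key cancels under XOR.
b8 ^ f9 = 41
32 ^ 55 = 67
89 ^ f1 = 78
9f ^ 85 = 1a
bf ^ c8 = 77
c1 ^ 6c = ad
7f ^ 0c = 73
a3 ^ 59 = fa
60 ^ 0e = 6e
0a ^ 08 = 02

4167781a77ad73fa6e02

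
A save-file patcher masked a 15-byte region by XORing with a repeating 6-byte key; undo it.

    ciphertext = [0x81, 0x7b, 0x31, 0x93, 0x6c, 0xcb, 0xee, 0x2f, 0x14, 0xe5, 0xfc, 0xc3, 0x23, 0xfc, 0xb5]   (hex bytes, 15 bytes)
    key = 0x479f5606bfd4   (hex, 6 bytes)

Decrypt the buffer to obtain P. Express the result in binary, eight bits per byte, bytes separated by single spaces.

11000110 11100100 01100111 10010101 11010011 00011111 10101001 10110000 01000010 11100011 01000011 00010111 01100100 01100011 11100011

The 6-byte key repeats, so the effective keystream is 47 9f 56 06 bf d4 47 9f 56 06 bf d4 47 9f 56.
byte 0: 81 ^ 47 = c6
byte 1: 7b ^ 9f = e4
byte 2: 31 ^ 56 = 67
byte 3: 93 ^ 06 = 95
byte 4: 6c ^ bf = d3
byte 5: cb ^ d4 = 1f
byte 6: ee ^ 47 = a9
byte 7: 2f ^ 9f = b0
byte 8: 14 ^ 56 = 42
byte 9: e5 ^ 06 = e3
byte 10: fc ^ bf = 43
byte 11: c3 ^ d4 = 17
byte 12: 23 ^ 47 = 64
byte 13: fc ^ 9f = 63
byte 14: b5 ^ 56 = e3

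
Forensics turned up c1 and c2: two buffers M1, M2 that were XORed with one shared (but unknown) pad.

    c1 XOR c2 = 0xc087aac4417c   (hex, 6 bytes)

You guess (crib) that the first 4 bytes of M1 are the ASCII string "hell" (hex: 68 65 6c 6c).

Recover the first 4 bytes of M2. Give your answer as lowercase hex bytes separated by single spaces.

a8 e2 c6 a8

Since c1 ⊕ c2 = M1 ⊕ M2, XORing with the guessed M1 bytes yields the corresponding M2 bytes: M2 = (c1 ⊕ c2) ⊕ M1.
11000000 ⊕ 01101000 = 10101000
10000111 ⊕ 01100101 = 11100010
10101010 ⊕ 01101100 = 11000110
11000100 ⊕ 01101100 = 10101000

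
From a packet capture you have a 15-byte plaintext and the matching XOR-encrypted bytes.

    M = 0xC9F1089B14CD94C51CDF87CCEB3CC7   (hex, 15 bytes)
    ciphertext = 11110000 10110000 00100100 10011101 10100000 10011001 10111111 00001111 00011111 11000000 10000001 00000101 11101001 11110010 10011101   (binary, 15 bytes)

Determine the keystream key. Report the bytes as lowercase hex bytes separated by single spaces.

Since ciphertext = M ⊕ key, XORing both sides with M gives key = M ⊕ ciphertext.
byte 0: 11001001 XOR 11110000 = 00111001
byte 1: 11110001 XOR 10110000 = 01000001
byte 2: 00001000 XOR 00100100 = 00101100
byte 3: 10011011 XOR 10011101 = 00000110
byte 4: 00010100 XOR 10100000 = 10110100
byte 5: 11001101 XOR 10011001 = 01010100
byte 6: 10010100 XOR 10111111 = 00101011
byte 7: 11000101 XOR 00001111 = 11001010
byte 8: 00011100 XOR 00011111 = 00000011
byte 9: 11011111 XOR 11000000 = 00011111
byte 10: 10000111 XOR 10000001 = 00000110
byte 11: 11001100 XOR 00000101 = 11001001
byte 12: 11101011 XOR 11101001 = 00000010
byte 13: 00111100 XOR 11110010 = 11001110
byte 14: 11000111 XOR 10011101 = 01011010

39 41 2c 06 b4 54 2b ca 03 1f 06 c9 02 ce 5a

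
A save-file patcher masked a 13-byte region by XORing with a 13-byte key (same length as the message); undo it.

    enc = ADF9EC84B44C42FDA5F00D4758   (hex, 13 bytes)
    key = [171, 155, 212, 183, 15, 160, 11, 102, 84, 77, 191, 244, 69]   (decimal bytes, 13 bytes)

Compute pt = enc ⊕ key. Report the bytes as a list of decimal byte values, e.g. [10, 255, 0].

XOR is its own inverse, so applying the key byte-wise gives the result directly.
ad xor ab = 06
f9 xor 9b = 62
ec xor d4 = 38
84 xor b7 = 33
b4 xor 0f = bb
4c xor a0 = ec
42 xor 0b = 49
fd xor 66 = 9b
a5 xor 54 = f1
f0 xor 4d = bd
0d xor bf = b2
47 xor f4 = b3
58 xor 45 = 1d

[6, 98, 56, 51, 187, 236, 73, 155, 241, 189, 178, 179, 29]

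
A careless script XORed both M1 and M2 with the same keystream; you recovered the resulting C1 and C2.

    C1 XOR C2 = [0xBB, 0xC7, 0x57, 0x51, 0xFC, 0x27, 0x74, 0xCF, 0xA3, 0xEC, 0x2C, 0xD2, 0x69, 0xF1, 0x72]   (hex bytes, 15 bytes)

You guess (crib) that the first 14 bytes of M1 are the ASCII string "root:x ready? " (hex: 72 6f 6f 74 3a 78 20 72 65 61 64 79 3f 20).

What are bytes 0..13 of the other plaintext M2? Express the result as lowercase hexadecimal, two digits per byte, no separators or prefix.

Since C1 ⊕ C2 = M1 ⊕ M2, XORing with the guessed M1 bytes yields the corresponding M2 bytes: M2 = (C1 ⊕ C2) ⊕ M1.
187 ⊕ 114 = 201
199 ⊕ 111 = 168
 87 ⊕ 111 =  56
 81 ⊕ 116 =  37
252 ⊕  58 = 198
 39 ⊕ 120 =  95
116 ⊕  32 =  84
207 ⊕ 114 = 189
163 ⊕ 101 = 198
236 ⊕  97 = 141
 44 ⊕ 100 =  72
210 ⊕ 121 = 171
105 ⊕  63 =  86
241 ⊕  32 = 209

c9a83825c65f54bdc68d48ab56d1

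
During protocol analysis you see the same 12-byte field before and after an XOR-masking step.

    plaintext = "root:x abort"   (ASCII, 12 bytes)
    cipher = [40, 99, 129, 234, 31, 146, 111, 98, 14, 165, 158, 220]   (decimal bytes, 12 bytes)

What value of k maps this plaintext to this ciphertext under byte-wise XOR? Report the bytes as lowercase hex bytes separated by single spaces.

5a 0c ee 9e 25 ea 4f 03 6c ca ec a8

Since cipher = plaintext ⊕ k, XORing both sides with plaintext gives k = plaintext ⊕ cipher.
72 ^ 28 = 5a
6f ^ 63 = 0c
6f ^ 81 = ee
74 ^ ea = 9e
3a ^ 1f = 25
78 ^ 92 = ea
20 ^ 6f = 4f
61 ^ 62 = 03
62 ^ 0e = 6c
6f ^ a5 = ca
72 ^ 9e = ec
74 ^ dc = a8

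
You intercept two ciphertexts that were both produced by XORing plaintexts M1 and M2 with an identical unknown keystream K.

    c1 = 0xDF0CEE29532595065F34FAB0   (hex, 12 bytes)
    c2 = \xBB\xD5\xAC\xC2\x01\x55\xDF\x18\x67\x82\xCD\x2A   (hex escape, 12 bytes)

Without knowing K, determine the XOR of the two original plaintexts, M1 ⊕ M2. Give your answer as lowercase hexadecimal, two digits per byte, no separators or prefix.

64d942eb52704a1e38b6379a

c1 ⊕ c2 = (M1 ⊕ K) ⊕ (M2 ⊕ K) = M1 ⊕ M2 — the shared key cancels under XOR.
df xor bb = 64
0c xor d5 = d9
ee xor ac = 42
29 xor c2 = eb
53 xor 01 = 52
25 xor 55 = 70
95 xor df = 4a
06 xor 18 = 1e
5f xor 67 = 38
34 xor 82 = b6
fa xor cd = 37
b0 xor 2a = 9a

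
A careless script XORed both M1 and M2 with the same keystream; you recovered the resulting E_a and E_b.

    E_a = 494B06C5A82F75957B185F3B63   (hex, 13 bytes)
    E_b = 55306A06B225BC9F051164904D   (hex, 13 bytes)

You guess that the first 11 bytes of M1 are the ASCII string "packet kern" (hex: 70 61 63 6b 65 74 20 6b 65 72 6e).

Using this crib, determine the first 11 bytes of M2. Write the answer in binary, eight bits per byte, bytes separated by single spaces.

01101100 00011010 00001111 10101000 01111111 01111110 11101001 01100001 00011011 01111011 01010101

First, E_a ⊕ E_b = (M1 ⊕ K) ⊕ (M2 ⊕ K) = M1 ⊕ M2, so the key drops out. Then M2 = (M1 ⊕ M2) ⊕ M1 over the first 11 bytes.
byte 0: (49 XOR 55) XOR 70 = 1c XOR 70 = 6c
byte 1: (4b XOR 30) XOR 61 = 7b XOR 61 = 1a
byte 2: (06 XOR 6a) XOR 63 = 6c XOR 63 = 0f
byte 3: (c5 XOR 06) XOR 6b = c3 XOR 6b = a8
byte 4: (a8 XOR b2) XOR 65 = 1a XOR 65 = 7f
byte 5: (2f XOR 25) XOR 74 = 0a XOR 74 = 7e
byte 6: (75 XOR bc) XOR 20 = c9 XOR 20 = e9
byte 7: (95 XOR 9f) XOR 6b = 0a XOR 6b = 61
byte 8: (7b XOR 05) XOR 65 = 7e XOR 65 = 1b
byte 9: (18 XOR 11) XOR 72 = 09 XOR 72 = 7b
byte 10: (5f XOR 64) XOR 6e = 3b XOR 6e = 55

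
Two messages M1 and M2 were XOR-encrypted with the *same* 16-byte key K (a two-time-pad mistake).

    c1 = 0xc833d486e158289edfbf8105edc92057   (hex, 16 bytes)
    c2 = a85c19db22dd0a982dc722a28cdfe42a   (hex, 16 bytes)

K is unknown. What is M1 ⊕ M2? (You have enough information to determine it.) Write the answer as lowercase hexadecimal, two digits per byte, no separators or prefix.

c1 ⊕ c2 = (M1 ⊕ K) ⊕ (M2 ⊕ K) = M1 ⊕ M2 — the shared key cancels under XOR.
c8 xor a8 = 60
33 xor 5c = 6f
d4 xor 19 = cd
86 xor db = 5d
e1 xor 22 = c3
58 xor dd = 85
28 xor 0a = 22
9e xor 98 = 06
df xor 2d = f2
bf xor c7 = 78
81 xor 22 = a3
05 xor a2 = a7
ed xor 8c = 61
c9 xor df = 16
20 xor e4 = c4
57 xor 2a = 7d

606fcd5dc3852206f278a3a76116c47d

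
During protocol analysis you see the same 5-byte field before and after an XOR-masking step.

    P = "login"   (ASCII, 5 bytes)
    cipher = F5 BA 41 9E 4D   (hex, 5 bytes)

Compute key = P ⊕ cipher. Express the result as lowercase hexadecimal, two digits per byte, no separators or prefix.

Since cipher = P ⊕ key, XORing both sides with P gives key = P ⊕ cipher.
6c ^ f5 = 99
6f ^ ba = d5
67 ^ 41 = 26
69 ^ 9e = f7
6e ^ 4d = 23

99d526f723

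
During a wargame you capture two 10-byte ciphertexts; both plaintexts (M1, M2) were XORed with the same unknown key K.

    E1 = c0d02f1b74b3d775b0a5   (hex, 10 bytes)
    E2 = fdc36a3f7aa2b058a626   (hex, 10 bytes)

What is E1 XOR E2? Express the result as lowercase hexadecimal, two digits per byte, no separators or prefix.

3d1345240e11672d1683

E1 ⊕ E2 = (M1 ⊕ K) ⊕ (M2 ⊕ K) = M1 ⊕ M2 — the shared key cancels under XOR.
c0 ⊕ fd = 3d
d0 ⊕ c3 = 13
2f ⊕ 6a = 45
1b ⊕ 3f = 24
74 ⊕ 7a = 0e
b3 ⊕ a2 = 11
d7 ⊕ b0 = 67
75 ⊕ 58 = 2d
b0 ⊕ a6 = 16
a5 ⊕ 26 = 83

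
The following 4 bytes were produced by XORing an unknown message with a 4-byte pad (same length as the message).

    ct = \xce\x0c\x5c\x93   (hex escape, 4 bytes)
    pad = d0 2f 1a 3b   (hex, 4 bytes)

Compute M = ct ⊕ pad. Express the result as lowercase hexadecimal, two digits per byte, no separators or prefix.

1e2346a8

ce xor d0 = 1e
0c xor 2f = 23
5c xor 1a = 46
93 xor 3b = a8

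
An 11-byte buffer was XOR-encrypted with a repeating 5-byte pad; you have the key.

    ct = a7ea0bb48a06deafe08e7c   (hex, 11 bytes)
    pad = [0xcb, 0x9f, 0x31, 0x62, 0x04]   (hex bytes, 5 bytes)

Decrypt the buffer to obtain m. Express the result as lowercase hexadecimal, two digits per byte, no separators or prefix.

The 5-byte key repeats, so the effective keystream is cb 9f 31 62 04 cb 9f 31 62 04 cb.
byte 0: 10100111 ⊕ 11001011 = 01101100
byte 1: 11101010 ⊕ 10011111 = 01110101
byte 2: 00001011 ⊕ 00110001 = 00111010
byte 3: 10110100 ⊕ 01100010 = 11010110
byte 4: 10001010 ⊕ 00000100 = 10001110
byte 5: 00000110 ⊕ 11001011 = 11001101
byte 6: 11011110 ⊕ 10011111 = 01000001
byte 7: 10101111 ⊕ 00110001 = 10011110
byte 8: 11100000 ⊕ 01100010 = 10000010
byte 9: 10001110 ⊕ 00000100 = 10001010
byte 10: 01111100 ⊕ 11001011 = 10110111

6c753ad68ecd419e828ab7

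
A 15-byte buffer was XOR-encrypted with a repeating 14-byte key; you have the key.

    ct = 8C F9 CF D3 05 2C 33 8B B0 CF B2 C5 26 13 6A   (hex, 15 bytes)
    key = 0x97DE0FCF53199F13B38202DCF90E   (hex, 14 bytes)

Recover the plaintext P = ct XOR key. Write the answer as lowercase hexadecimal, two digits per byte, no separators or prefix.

1b27c01c5635ac98034db019df1dfd

The 14-byte key repeats, so the effective keystream is 97 de 0f cf 53 19 9f 13 b3 82 02 dc f9 0e 97.
byte 0: 140 xor 151 =  27
byte 1: 249 xor 222 =  39
byte 2: 207 xor  15 = 192
byte 3: 211 xor 207 =  28
byte 4:   5 xor  83 =  86
byte 5:  44 xor  25 =  53
byte 6:  51 xor 159 = 172
byte 7: 139 xor  19 = 152
byte 8: 176 xor 179 =   3
byte 9: 207 xor 130 =  77
byte 10: 178 xor   2 = 176
byte 11: 197 xor 220 =  25
byte 12:  38 xor 249 = 223
byte 13:  19 xor  14 =  29
byte 14: 106 xor 151 = 253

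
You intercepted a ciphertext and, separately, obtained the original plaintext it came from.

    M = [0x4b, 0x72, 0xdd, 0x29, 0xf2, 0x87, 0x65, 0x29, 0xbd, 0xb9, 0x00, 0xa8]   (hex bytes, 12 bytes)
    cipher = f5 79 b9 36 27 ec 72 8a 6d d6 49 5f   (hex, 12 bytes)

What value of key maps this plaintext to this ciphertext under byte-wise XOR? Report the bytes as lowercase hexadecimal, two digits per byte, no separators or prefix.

be0b641fd56b17a3d06f49f7

Since cipher = M ⊕ key, XORing both sides with M gives key = M ⊕ cipher.
4b XOR f5 = be
72 XOR 79 = 0b
dd XOR b9 = 64
29 XOR 36 = 1f
f2 XOR 27 = d5
87 XOR ec = 6b
65 XOR 72 = 17
29 XOR 8a = a3
bd XOR 6d = d0
b9 XOR d6 = 6f
00 XOR 49 = 49
a8 XOR 5f = f7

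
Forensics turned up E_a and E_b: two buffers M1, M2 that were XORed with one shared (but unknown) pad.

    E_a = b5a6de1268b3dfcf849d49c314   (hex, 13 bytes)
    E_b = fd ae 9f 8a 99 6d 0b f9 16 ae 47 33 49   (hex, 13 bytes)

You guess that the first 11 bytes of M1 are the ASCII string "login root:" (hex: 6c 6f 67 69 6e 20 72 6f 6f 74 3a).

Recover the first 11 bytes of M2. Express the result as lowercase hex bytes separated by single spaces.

First, E_a ⊕ E_b = (M1 ⊕ K) ⊕ (M2 ⊕ K) = M1 ⊕ M2, so the key drops out. Then M2 = (M1 ⊕ M2) ⊕ M1 over the first 11 bytes.
byte 0: (b5 ⊕ fd) ⊕ 6c = 48 ⊕ 6c = 24
byte 1: (a6 ⊕ ae) ⊕ 6f = 08 ⊕ 6f = 67
byte 2: (de ⊕ 9f) ⊕ 67 = 41 ⊕ 67 = 26
byte 3: (12 ⊕ 8a) ⊕ 69 = 98 ⊕ 69 = f1
byte 4: (68 ⊕ 99) ⊕ 6e = f1 ⊕ 6e = 9f
byte 5: (b3 ⊕ 6d) ⊕ 20 = de ⊕ 20 = fe
byte 6: (df ⊕ 0b) ⊕ 72 = d4 ⊕ 72 = a6
byte 7: (cf ⊕ f9) ⊕ 6f = 36 ⊕ 6f = 59
byte 8: (84 ⊕ 16) ⊕ 6f = 92 ⊕ 6f = fd
byte 9: (9d ⊕ ae) ⊕ 74 = 33 ⊕ 74 = 47
byte 10: (49 ⊕ 47) ⊕ 3a = 0e ⊕ 3a = 34

24 67 26 f1 9f fe a6 59 fd 47 34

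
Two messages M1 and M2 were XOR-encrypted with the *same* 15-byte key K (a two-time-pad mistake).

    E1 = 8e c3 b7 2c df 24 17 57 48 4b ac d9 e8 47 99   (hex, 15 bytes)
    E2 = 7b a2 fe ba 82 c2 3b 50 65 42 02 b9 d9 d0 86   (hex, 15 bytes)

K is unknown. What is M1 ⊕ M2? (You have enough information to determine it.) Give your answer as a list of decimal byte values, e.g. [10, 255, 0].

E1 ⊕ E2 = (M1 ⊕ K) ⊕ (M2 ⊕ K) = M1 ⊕ M2 — the shared key cancels under XOR.
8e xor 7b = f5
c3 xor a2 = 61
b7 xor fe = 49
2c xor ba = 96
df xor 82 = 5d
24 xor c2 = e6
17 xor 3b = 2c
57 xor 50 = 07
48 xor 65 = 2d
4b xor 42 = 09
ac xor 02 = ae
d9 xor b9 = 60
e8 xor d9 = 31
47 xor d0 = 97
99 xor 86 = 1f

[245, 97, 73, 150, 93, 230, 44, 7, 45, 9, 174, 96, 49, 151, 31]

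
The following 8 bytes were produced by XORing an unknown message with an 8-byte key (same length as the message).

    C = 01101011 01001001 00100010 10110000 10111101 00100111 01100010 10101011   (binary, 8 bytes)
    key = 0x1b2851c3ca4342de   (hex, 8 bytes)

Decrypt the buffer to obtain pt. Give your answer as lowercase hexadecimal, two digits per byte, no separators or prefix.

6b XOR 1b = 70
49 XOR 28 = 61
22 XOR 51 = 73
b0 XOR c3 = 73
bd XOR ca = 77
27 XOR 43 = 64
62 XOR 42 = 20
ab XOR de = 75

7061737377642075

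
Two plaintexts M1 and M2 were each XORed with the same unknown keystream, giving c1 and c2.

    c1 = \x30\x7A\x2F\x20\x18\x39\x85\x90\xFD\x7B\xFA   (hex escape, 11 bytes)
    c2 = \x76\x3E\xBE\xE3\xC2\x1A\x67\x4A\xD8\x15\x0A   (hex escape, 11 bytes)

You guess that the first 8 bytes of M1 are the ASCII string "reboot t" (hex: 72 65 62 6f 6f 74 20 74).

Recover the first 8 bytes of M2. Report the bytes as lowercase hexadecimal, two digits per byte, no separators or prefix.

First, c1 ⊕ c2 = (M1 ⊕ K) ⊕ (M2 ⊕ K) = M1 ⊕ M2, so the key drops out. Then M2 = (M1 ⊕ M2) ⊕ M1 over the first 8 bytes.
byte 0: (30 ⊕ 76) ⊕ 72 = 46 ⊕ 72 = 34
byte 1: (7a ⊕ 3e) ⊕ 65 = 44 ⊕ 65 = 21
byte 2: (2f ⊕ be) ⊕ 62 = 91 ⊕ 62 = f3
byte 3: (20 ⊕ e3) ⊕ 6f = c3 ⊕ 6f = ac
byte 4: (18 ⊕ c2) ⊕ 6f = da ⊕ 6f = b5
byte 5: (39 ⊕ 1a) ⊕ 74 = 23 ⊕ 74 = 57
byte 6: (85 ⊕ 67) ⊕ 20 = e2 ⊕ 20 = c2
byte 7: (90 ⊕ 4a) ⊕ 74 = da ⊕ 74 = ae

3421f3acb557c2ae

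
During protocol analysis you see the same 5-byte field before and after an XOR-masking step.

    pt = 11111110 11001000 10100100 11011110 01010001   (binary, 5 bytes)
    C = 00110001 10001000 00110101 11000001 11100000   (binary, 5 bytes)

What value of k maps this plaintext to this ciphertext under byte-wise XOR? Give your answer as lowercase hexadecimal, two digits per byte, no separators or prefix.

Since C = pt ⊕ k, XORing both sides with pt gives k = pt ⊕ C.
byte 0: fe ⊕ 31 = cf
byte 1: c8 ⊕ 88 = 40
byte 2: a4 ⊕ 35 = 91
byte 3: de ⊕ c1 = 1f
byte 4: 51 ⊕ e0 = b1

cf40911fb1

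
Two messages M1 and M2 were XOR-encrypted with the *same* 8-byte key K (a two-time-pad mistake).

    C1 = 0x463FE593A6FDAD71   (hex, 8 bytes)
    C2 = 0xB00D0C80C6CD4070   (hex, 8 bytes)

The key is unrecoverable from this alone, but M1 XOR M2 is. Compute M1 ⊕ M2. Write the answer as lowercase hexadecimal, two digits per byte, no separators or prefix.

C1 ⊕ C2 = (M1 ⊕ K) ⊕ (M2 ⊕ K) = M1 ⊕ M2 — the shared key cancels under XOR.
46 xor b0 = f6
3f xor 0d = 32
e5 xor 0c = e9
93 xor 80 = 13
a6 xor c6 = 60
fd xor cd = 30
ad xor 40 = ed
71 xor 70 = 01

f632e9136030ed01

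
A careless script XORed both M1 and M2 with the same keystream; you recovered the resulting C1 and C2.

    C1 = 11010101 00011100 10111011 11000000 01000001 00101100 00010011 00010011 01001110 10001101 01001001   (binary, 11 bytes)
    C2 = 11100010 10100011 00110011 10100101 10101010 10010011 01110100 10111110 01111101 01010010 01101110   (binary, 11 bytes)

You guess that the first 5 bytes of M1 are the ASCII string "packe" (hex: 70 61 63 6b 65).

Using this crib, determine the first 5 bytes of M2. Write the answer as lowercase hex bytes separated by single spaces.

47 de eb 0e 8e

First, C1 ⊕ C2 = (M1 ⊕ K) ⊕ (M2 ⊕ K) = M1 ⊕ M2, so the key drops out. Then M2 = (M1 ⊕ M2) ⊕ M1 over the first 5 bytes.
byte 0: (d5 XOR e2) XOR 70 = 37 XOR 70 = 47
byte 1: (1c XOR a3) XOR 61 = bf XOR 61 = de
byte 2: (bb XOR 33) XOR 63 = 88 XOR 63 = eb
byte 3: (c0 XOR a5) XOR 6b = 65 XOR 6b = 0e
byte 4: (41 XOR aa) XOR 65 = eb XOR 65 = 8e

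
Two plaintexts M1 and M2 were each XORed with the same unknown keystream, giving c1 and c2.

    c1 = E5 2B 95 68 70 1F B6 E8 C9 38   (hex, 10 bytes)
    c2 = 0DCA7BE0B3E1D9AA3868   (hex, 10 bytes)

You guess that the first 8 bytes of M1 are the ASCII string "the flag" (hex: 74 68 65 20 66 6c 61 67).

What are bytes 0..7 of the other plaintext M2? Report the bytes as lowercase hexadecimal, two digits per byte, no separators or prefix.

First, c1 ⊕ c2 = (M1 ⊕ K) ⊕ (M2 ⊕ K) = M1 ⊕ M2, so the key drops out. Then M2 = (M1 ⊕ M2) ⊕ M1 over the first 8 bytes.
byte 0: (e5 ^ 0d) ^ 74 = e8 ^ 74 = 9c
byte 1: (2b ^ ca) ^ 68 = e1 ^ 68 = 89
byte 2: (95 ^ 7b) ^ 65 = ee ^ 65 = 8b
byte 3: (68 ^ e0) ^ 20 = 88 ^ 20 = a8
byte 4: (70 ^ b3) ^ 66 = c3 ^ 66 = a5
byte 5: (1f ^ e1) ^ 6c = fe ^ 6c = 92
byte 6: (b6 ^ d9) ^ 61 = 6f ^ 61 = 0e
byte 7: (e8 ^ aa) ^ 67 = 42 ^ 67 = 25

9c898ba8a5920e25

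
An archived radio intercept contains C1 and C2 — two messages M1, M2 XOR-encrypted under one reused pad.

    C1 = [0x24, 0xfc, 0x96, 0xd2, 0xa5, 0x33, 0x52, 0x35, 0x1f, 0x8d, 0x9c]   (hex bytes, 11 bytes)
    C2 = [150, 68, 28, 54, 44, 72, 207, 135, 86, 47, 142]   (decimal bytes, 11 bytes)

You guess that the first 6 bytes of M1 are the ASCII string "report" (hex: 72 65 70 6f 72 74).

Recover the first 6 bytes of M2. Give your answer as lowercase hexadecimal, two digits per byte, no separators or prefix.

First, C1 ⊕ C2 = (M1 ⊕ K) ⊕ (M2 ⊕ K) = M1 ⊕ M2, so the key drops out. Then M2 = (M1 ⊕ M2) ⊕ M1 over the first 6 bytes.
byte 0: (24 ⊕ 96) ⊕ 72 = b2 ⊕ 72 = c0
byte 1: (fc ⊕ 44) ⊕ 65 = b8 ⊕ 65 = dd
byte 2: (96 ⊕ 1c) ⊕ 70 = 8a ⊕ 70 = fa
byte 3: (d2 ⊕ 36) ⊕ 6f = e4 ⊕ 6f = 8b
byte 4: (a5 ⊕ 2c) ⊕ 72 = 89 ⊕ 72 = fb
byte 5: (33 ⊕ 48) ⊕ 74 = 7b ⊕ 74 = 0f

c0ddfa8bfb0f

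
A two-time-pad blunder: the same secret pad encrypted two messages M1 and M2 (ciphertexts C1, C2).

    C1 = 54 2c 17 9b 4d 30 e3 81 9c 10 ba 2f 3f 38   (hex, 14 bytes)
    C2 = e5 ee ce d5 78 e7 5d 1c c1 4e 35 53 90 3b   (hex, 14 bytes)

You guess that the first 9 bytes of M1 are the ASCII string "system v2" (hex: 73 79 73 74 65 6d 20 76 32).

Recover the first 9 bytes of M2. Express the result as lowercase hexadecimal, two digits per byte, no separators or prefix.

c2bbaa3a50ba9eeb6f

First, C1 ⊕ C2 = (M1 ⊕ K) ⊕ (M2 ⊕ K) = M1 ⊕ M2, so the key drops out. Then M2 = (M1 ⊕ M2) ⊕ M1 over the first 9 bytes.
byte 0: (54 xor e5) xor 73 = b1 xor 73 = c2
byte 1: (2c xor ee) xor 79 = c2 xor 79 = bb
byte 2: (17 xor ce) xor 73 = d9 xor 73 = aa
byte 3: (9b xor d5) xor 74 = 4e xor 74 = 3a
byte 4: (4d xor 78) xor 65 = 35 xor 65 = 50
byte 5: (30 xor e7) xor 6d = d7 xor 6d = ba
byte 6: (e3 xor 5d) xor 20 = be xor 20 = 9e
byte 7: (81 xor 1c) xor 76 = 9d xor 76 = eb
byte 8: (9c xor c1) xor 32 = 5d xor 32 = 6f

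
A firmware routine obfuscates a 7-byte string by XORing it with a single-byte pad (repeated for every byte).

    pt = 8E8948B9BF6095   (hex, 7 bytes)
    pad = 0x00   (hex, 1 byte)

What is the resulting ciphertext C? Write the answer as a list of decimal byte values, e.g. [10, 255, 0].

[142, 137, 72, 185, 191, 96, 149]

The 1-byte key repeats, so the effective keystream is 00 00 00 00 00 00 00.
byte 0: 142 ⊕   0 = 142
byte 1: 137 ⊕   0 = 137
byte 2:  72 ⊕   0 =  72
byte 3: 185 ⊕   0 = 185
byte 4: 191 ⊕   0 = 191
byte 5:  96 ⊕   0 =  96
byte 6: 149 ⊕   0 = 149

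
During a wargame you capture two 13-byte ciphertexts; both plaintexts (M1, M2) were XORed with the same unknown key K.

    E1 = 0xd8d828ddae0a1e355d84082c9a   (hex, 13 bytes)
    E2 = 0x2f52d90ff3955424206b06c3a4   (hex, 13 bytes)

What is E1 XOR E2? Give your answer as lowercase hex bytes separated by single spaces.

f7 8a f1 d2 5d 9f 4a 11 7d ef 0e ef 3e

E1 ⊕ E2 = (M1 ⊕ K) ⊕ (M2 ⊕ K) = M1 ⊕ M2 — the shared key cancels under XOR.
d8 ⊕ 2f = f7
d8 ⊕ 52 = 8a
28 ⊕ d9 = f1
dd ⊕ 0f = d2
ae ⊕ f3 = 5d
0a ⊕ 95 = 9f
1e ⊕ 54 = 4a
35 ⊕ 24 = 11
5d ⊕ 20 = 7d
84 ⊕ 6b = ef
08 ⊕ 06 = 0e
2c ⊕ c3 = ef
9a ⊕ a4 = 3e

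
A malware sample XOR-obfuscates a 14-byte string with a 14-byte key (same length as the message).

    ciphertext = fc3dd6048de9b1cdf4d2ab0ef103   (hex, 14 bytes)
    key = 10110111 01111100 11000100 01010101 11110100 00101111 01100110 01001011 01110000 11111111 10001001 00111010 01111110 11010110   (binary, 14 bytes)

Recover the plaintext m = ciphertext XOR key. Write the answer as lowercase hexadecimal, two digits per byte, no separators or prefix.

4b41125179c6d786842d22348fd5

XOR is its own inverse, so applying the key byte-wise gives the result directly.
byte 0: fc ^ b7 = 4b
byte 1: 3d ^ 7c = 41
byte 2: d6 ^ c4 = 12
byte 3: 04 ^ 55 = 51
byte 4: 8d ^ f4 = 79
byte 5: e9 ^ 2f = c6
byte 6: b1 ^ 66 = d7
byte 7: cd ^ 4b = 86
byte 8: f4 ^ 70 = 84
byte 9: d2 ^ ff = 2d
byte 10: ab ^ 89 = 22
byte 11: 0e ^ 3a = 34
byte 12: f1 ^ 7e = 8f
byte 13: 03 ^ d6 = d5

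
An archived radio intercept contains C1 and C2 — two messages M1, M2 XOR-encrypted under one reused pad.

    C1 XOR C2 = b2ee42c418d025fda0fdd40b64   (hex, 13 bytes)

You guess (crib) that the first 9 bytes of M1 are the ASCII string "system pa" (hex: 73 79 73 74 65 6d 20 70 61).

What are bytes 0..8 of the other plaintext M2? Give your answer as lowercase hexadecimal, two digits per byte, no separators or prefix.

Since C1 ⊕ C2 = M1 ⊕ M2, XORing with the guessed M1 bytes yields the corresponding M2 bytes: M2 = (C1 ⊕ C2) ⊕ M1.
byte 0: 178 ^ 115 = 193
byte 1: 238 ^ 121 = 151
byte 2:  66 ^ 115 =  49
byte 3: 196 ^ 116 = 176
byte 4:  24 ^ 101 = 125
byte 5: 208 ^ 109 = 189
byte 6:  37 ^  32 =   5
byte 7: 253 ^ 112 = 141
byte 8: 160 ^  97 = 193

c19731b07dbd058dc1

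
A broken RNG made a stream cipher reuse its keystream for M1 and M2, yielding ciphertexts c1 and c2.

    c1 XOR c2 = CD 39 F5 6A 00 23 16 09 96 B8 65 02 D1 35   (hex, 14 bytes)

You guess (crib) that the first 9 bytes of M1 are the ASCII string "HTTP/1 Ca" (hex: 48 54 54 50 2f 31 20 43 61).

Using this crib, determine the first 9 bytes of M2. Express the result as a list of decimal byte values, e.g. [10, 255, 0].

Since c1 ⊕ c2 = M1 ⊕ M2, XORing with the guessed M1 bytes yields the corresponding M2 bytes: M2 = (c1 ⊕ c2) ⊕ M1.
byte 0: cd ^ 48 = 85
byte 1: 39 ^ 54 = 6d
byte 2: f5 ^ 54 = a1
byte 3: 6a ^ 50 = 3a
byte 4: 00 ^ 2f = 2f
byte 5: 23 ^ 31 = 12
byte 6: 16 ^ 20 = 36
byte 7: 09 ^ 43 = 4a
byte 8: 96 ^ 61 = f7

[133, 109, 161, 58, 47, 18, 54, 74, 247]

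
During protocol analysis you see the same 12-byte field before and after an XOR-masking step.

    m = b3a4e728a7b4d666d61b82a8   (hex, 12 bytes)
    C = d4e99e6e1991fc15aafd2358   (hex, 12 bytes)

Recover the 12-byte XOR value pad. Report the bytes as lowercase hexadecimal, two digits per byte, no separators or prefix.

Since C = m ⊕ pad, XORing both sides with m gives pad = m ⊕ C.
10110011 ^ 11010100 = 01100111
10100100 ^ 11101001 = 01001101
11100111 ^ 10011110 = 01111001
00101000 ^ 01101110 = 01000110
10100111 ^ 00011001 = 10111110
10110100 ^ 10010001 = 00100101
11010110 ^ 11111100 = 00101010
01100110 ^ 00010101 = 01110011
11010110 ^ 10101010 = 01111100
00011011 ^ 11111101 = 11100110
10000010 ^ 00100011 = 10100001
10101000 ^ 01011000 = 11110000

674d7946be252a737ce6a1f0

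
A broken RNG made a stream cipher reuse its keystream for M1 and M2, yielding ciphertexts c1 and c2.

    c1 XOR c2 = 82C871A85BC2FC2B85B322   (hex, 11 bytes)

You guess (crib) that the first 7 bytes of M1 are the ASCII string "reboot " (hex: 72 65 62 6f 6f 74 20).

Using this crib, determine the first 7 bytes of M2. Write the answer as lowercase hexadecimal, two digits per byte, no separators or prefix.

f0ad13c734b6dc

Since c1 ⊕ c2 = M1 ⊕ M2, XORing with the guessed M1 bytes yields the corresponding M2 bytes: M2 = (c1 ⊕ c2) ⊕ M1.
byte 0: 82 ⊕ 72 = f0
byte 1: c8 ⊕ 65 = ad
byte 2: 71 ⊕ 62 = 13
byte 3: a8 ⊕ 6f = c7
byte 4: 5b ⊕ 6f = 34
byte 5: c2 ⊕ 74 = b6
byte 6: fc ⊕ 20 = dc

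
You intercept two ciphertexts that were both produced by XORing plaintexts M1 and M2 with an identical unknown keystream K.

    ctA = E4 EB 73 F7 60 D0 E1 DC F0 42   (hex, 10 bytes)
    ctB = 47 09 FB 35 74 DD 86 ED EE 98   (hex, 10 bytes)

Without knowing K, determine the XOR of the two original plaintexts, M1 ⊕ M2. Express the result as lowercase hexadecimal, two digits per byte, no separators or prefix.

a3e288c2140d67311eda

ctA ⊕ ctB = (M1 ⊕ K) ⊕ (M2 ⊕ K) = M1 ⊕ M2 — the shared key cancels under XOR.
228 xor  71 = 163
235 xor   9 = 226
115 xor 251 = 136
247 xor  53 = 194
 96 xor 116 =  20
208 xor 221 =  13
225 xor 134 = 103
220 xor 237 =  49
240 xor 238 =  30
 66 xor 152 = 218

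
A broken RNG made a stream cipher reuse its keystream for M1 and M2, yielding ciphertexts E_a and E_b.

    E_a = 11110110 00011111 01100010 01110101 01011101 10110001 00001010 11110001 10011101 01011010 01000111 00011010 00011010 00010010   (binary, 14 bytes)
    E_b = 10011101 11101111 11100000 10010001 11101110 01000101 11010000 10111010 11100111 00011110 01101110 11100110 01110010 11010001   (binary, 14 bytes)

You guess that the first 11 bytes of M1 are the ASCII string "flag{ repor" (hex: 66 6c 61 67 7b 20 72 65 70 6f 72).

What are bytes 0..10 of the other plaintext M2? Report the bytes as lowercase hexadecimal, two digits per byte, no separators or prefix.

0d9ce383c8d4a82e0a2b5b

First, E_a ⊕ E_b = (M1 ⊕ K) ⊕ (M2 ⊕ K) = M1 ⊕ M2, so the key drops out. Then M2 = (M1 ⊕ M2) ⊕ M1 over the first 11 bytes.
byte 0: (f6 xor 9d) xor 66 = 6b xor 66 = 0d
byte 1: (1f xor ef) xor 6c = f0 xor 6c = 9c
byte 2: (62 xor e0) xor 61 = 82 xor 61 = e3
byte 3: (75 xor 91) xor 67 = e4 xor 67 = 83
byte 4: (5d xor ee) xor 7b = b3 xor 7b = c8
byte 5: (b1 xor 45) xor 20 = f4 xor 20 = d4
byte 6: (0a xor d0) xor 72 = da xor 72 = a8
byte 7: (f1 xor ba) xor 65 = 4b xor 65 = 2e
byte 8: (9d xor e7) xor 70 = 7a xor 70 = 0a
byte 9: (5a xor 1e) xor 6f = 44 xor 6f = 2b
byte 10: (47 xor 6e) xor 72 = 29 xor 72 = 5b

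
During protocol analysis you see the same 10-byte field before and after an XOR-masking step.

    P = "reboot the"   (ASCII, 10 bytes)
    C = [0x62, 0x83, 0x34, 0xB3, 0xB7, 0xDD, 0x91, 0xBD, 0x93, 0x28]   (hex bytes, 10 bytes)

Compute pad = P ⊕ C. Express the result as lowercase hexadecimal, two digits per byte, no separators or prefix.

Since C = P ⊕ pad, XORing both sides with P gives pad = P ⊕ C.
72 xor 62 = 10
65 xor 83 = e6
62 xor 34 = 56
6f xor b3 = dc
6f xor b7 = d8
74 xor dd = a9
20 xor 91 = b1
74 xor bd = c9
68 xor 93 = fb
65 xor 28 = 4d

10e656dcd8a9b1c9fb4d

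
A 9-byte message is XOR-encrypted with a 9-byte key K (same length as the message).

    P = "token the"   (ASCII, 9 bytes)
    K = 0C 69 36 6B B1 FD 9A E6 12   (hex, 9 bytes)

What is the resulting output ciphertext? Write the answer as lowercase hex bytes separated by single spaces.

78 06 5d 0e df dd ee 8e 77

XOR is its own inverse, so applying the key byte-wise gives the result directly.
byte 0: 74 ^ 0c = 78
byte 1: 6f ^ 69 = 06
byte 2: 6b ^ 36 = 5d
byte 3: 65 ^ 6b = 0e
byte 4: 6e ^ b1 = df
byte 5: 20 ^ fd = dd
byte 6: 74 ^ 9a = ee
byte 7: 68 ^ e6 = 8e
byte 8: 65 ^ 12 = 77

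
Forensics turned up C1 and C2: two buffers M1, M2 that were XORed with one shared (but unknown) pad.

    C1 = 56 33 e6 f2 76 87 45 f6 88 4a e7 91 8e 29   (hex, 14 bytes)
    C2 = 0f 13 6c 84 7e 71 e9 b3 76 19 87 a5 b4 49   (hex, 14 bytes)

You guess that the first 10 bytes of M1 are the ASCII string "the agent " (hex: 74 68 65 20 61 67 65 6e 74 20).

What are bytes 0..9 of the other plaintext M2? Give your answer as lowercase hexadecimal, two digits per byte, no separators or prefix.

2d48ef566991c92b8a73

First, C1 ⊕ C2 = (M1 ⊕ K) ⊕ (M2 ⊕ K) = M1 ⊕ M2, so the key drops out. Then M2 = (M1 ⊕ M2) ⊕ M1 over the first 10 bytes.
byte 0: (56 xor 0f) xor 74 = 59 xor 74 = 2d
byte 1: (33 xor 13) xor 68 = 20 xor 68 = 48
byte 2: (e6 xor 6c) xor 65 = 8a xor 65 = ef
byte 3: (f2 xor 84) xor 20 = 76 xor 20 = 56
byte 4: (76 xor 7e) xor 61 = 08 xor 61 = 69
byte 5: (87 xor 71) xor 67 = f6 xor 67 = 91
byte 6: (45 xor e9) xor 65 = ac xor 65 = c9
byte 7: (f6 xor b3) xor 6e = 45 xor 6e = 2b
byte 8: (88 xor 76) xor 74 = fe xor 74 = 8a
byte 9: (4a xor 19) xor 20 = 53 xor 20 = 73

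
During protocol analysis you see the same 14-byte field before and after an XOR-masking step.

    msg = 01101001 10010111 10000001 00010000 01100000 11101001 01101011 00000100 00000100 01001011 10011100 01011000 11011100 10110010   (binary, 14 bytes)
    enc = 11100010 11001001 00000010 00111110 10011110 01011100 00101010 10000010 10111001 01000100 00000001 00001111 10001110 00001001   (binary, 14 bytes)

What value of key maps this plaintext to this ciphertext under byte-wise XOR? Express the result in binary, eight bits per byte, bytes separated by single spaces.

Since enc = msg ⊕ key, XORing both sides with msg gives key = msg ⊕ enc.
69 xor e2 = 8b
97 xor c9 = 5e
81 xor 02 = 83
10 xor 3e = 2e
60 xor 9e = fe
e9 xor 5c = b5
6b xor 2a = 41
04 xor 82 = 86
04 xor b9 = bd
4b xor 44 = 0f
9c xor 01 = 9d
58 xor 0f = 57
dc xor 8e = 52
b2 xor 09 = bb

10001011 01011110 10000011 00101110 11111110 10110101 01000001 10000110 10111101 00001111 10011101 01010111 01010010 10111011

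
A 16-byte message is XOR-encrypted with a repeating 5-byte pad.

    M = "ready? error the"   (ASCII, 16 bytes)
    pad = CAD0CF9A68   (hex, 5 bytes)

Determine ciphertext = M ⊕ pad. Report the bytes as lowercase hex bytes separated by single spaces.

The 5-byte key repeats, so the effective keystream is ca d0 cf 9a 68 ca d0 cf 9a 68 ca d0 cf 9a 68 ca.
byte 0: 114 XOR 202 = 184
byte 1: 101 XOR 208 = 181
byte 2:  97 XOR 207 = 174
byte 3: 100 XOR 154 = 254
byte 4: 121 XOR 104 =  17
byte 5:  63 XOR 202 = 245
byte 6:  32 XOR 208 = 240
byte 7: 101 XOR 207 = 170
byte 8: 114 XOR 154 = 232
byte 9: 114 XOR 104 =  26
byte 10: 111 XOR 202 = 165
byte 11: 114 XOR 208 = 162
byte 12:  32 XOR 207 = 239
byte 13: 116 XOR 154 = 238
byte 14: 104 XOR 104 =   0
byte 15: 101 XOR 202 = 175

b8 b5 ae fe 11 f5 f0 aa e8 1a a5 a2 ef ee 00 af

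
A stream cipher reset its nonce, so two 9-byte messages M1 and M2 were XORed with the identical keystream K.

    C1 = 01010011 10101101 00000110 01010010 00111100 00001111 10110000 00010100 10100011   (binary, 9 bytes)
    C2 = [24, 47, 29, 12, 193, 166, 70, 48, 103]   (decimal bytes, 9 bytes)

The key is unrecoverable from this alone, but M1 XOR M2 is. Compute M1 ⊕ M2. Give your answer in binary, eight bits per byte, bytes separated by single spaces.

01001011 10000010 00011011 01011110 11111101 10101001 11110110 00100100 11000100

C1 ⊕ C2 = (M1 ⊕ K) ⊕ (M2 ⊕ K) = M1 ⊕ M2 — the shared key cancels under XOR.
byte 0: 01010011 ^ 00011000 = 01001011
byte 1: 10101101 ^ 00101111 = 10000010
byte 2: 00000110 ^ 00011101 = 00011011
byte 3: 01010010 ^ 00001100 = 01011110
byte 4: 00111100 ^ 11000001 = 11111101
byte 5: 00001111 ^ 10100110 = 10101001
byte 6: 10110000 ^ 01000110 = 11110110
byte 7: 00010100 ^ 00110000 = 00100100
byte 8: 10100011 ^ 01100111 = 11000100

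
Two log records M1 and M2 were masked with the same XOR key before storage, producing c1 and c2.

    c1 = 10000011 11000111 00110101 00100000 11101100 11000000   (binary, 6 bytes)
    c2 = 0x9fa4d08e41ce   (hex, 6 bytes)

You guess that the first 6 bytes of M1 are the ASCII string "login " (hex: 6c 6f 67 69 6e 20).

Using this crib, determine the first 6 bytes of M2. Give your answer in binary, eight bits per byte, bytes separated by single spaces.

First, c1 ⊕ c2 = (M1 ⊕ K) ⊕ (M2 ⊕ K) = M1 ⊕ M2, so the key drops out. Then M2 = (M1 ⊕ M2) ⊕ M1 over the first 6 bytes.
byte 0: (83 ^ 9f) ^ 6c = 1c ^ 6c = 70
byte 1: (c7 ^ a4) ^ 6f = 63 ^ 6f = 0c
byte 2: (35 ^ d0) ^ 67 = e5 ^ 67 = 82
byte 3: (20 ^ 8e) ^ 69 = ae ^ 69 = c7
byte 4: (ec ^ 41) ^ 6e = ad ^ 6e = c3
byte 5: (c0 ^ ce) ^ 20 = 0e ^ 20 = 2e

01110000 00001100 10000010 11000111 11000011 00101110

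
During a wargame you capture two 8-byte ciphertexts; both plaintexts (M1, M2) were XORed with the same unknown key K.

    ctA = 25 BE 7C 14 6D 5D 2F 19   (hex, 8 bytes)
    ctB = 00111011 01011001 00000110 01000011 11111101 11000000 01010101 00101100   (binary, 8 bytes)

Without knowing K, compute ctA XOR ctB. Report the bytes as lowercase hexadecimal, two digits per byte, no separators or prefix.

ctA ⊕ ctB = (M1 ⊕ K) ⊕ (M2 ⊕ K) = M1 ⊕ M2 — the shared key cancels under XOR.
byte 0: 25 XOR 3b = 1e
byte 1: be XOR 59 = e7
byte 2: 7c XOR 06 = 7a
byte 3: 14 XOR 43 = 57
byte 4: 6d XOR fd = 90
byte 5: 5d XOR c0 = 9d
byte 6: 2f XOR 55 = 7a
byte 7: 19 XOR 2c = 35

1ee77a57909d7a35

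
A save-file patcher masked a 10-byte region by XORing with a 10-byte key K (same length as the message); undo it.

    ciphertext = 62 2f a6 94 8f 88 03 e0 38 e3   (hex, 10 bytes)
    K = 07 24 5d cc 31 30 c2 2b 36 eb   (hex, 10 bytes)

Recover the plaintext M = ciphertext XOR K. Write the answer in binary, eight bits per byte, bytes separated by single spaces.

01100101 00001011 11111011 01011000 10111110 10111000 11000001 11001011 00001110 00001000

 98 xor   7 = 101
 47 xor  36 =  11
166 xor  93 = 251
148 xor 204 =  88
143 xor  49 = 190
136 xor  48 = 184
  3 xor 194 = 193
224 xor  43 = 203
 56 xor  54 =  14
227 xor 235 =   8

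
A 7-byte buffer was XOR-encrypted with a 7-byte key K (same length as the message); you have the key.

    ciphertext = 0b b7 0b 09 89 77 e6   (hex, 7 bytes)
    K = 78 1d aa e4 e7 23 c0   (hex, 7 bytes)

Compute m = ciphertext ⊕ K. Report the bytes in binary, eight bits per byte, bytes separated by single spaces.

XOR is its own inverse, so applying the key byte-wise gives the result directly.
byte 0: 0b ⊕ 78 = 73
byte 1: b7 ⊕ 1d = aa
byte 2: 0b ⊕ aa = a1
byte 3: 09 ⊕ e4 = ed
byte 4: 89 ⊕ e7 = 6e
byte 5: 77 ⊕ 23 = 54
byte 6: e6 ⊕ c0 = 26

01110011 10101010 10100001 11101101 01101110 01010100 00100110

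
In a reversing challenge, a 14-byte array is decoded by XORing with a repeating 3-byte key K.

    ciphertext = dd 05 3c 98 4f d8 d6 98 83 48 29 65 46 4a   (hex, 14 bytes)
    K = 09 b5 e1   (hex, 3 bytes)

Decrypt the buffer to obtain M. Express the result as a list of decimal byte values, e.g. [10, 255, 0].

[212, 176, 221, 145, 250, 57, 223, 45, 98, 65, 156, 132, 79, 255]

The 3-byte key repeats, so the effective keystream is 09 b5 e1 09 b5 e1 09 b5 e1 09 b5 e1 09 b5.
byte 0: 11011101 XOR 00001001 = 11010100
byte 1: 00000101 XOR 10110101 = 10110000
byte 2: 00111100 XOR 11100001 = 11011101
byte 3: 10011000 XOR 00001001 = 10010001
byte 4: 01001111 XOR 10110101 = 11111010
byte 5: 11011000 XOR 11100001 = 00111001
byte 6: 11010110 XOR 00001001 = 11011111
byte 7: 10011000 XOR 10110101 = 00101101
byte 8: 10000011 XOR 11100001 = 01100010
byte 9: 01001000 XOR 00001001 = 01000001
byte 10: 00101001 XOR 10110101 = 10011100
byte 11: 01100101 XOR 11100001 = 10000100
byte 12: 01000110 XOR 00001001 = 01001111
byte 13: 01001010 XOR 10110101 = 11111111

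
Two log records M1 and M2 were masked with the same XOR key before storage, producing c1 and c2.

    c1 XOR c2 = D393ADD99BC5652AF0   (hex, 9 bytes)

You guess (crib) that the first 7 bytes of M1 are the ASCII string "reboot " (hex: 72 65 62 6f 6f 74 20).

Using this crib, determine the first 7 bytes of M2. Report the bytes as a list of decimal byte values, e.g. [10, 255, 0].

[161, 246, 207, 182, 244, 177, 69]

Since c1 ⊕ c2 = M1 ⊕ M2, XORing with the guessed M1 bytes yields the corresponding M2 bytes: M2 = (c1 ⊕ c2) ⊕ M1.
211 xor 114 = 161
147 xor 101 = 246
173 xor  98 = 207
217 xor 111 = 182
155 xor 111 = 244
197 xor 116 = 177
101 xor  32 =  69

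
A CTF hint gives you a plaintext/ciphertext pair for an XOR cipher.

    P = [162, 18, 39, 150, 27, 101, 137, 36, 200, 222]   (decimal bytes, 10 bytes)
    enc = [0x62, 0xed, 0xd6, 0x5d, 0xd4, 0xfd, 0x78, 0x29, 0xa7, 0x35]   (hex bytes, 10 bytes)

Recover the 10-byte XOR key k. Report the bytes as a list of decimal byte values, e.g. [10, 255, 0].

[192, 255, 241, 203, 207, 152, 241, 13, 111, 235]

Since enc = P ⊕ k, XORing both sides with P gives k = P ⊕ enc.
a2 ⊕ 62 = c0
12 ⊕ ed = ff
27 ⊕ d6 = f1
96 ⊕ 5d = cb
1b ⊕ d4 = cf
65 ⊕ fd = 98
89 ⊕ 78 = f1
24 ⊕ 29 = 0d
c8 ⊕ a7 = 6f
de ⊕ 35 = eb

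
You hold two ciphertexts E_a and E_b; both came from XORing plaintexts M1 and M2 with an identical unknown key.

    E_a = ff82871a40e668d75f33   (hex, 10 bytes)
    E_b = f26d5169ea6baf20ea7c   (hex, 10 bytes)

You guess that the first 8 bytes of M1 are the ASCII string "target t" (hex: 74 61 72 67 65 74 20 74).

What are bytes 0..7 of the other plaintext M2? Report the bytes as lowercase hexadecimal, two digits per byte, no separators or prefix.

First, E_a ⊕ E_b = (M1 ⊕ K) ⊕ (M2 ⊕ K) = M1 ⊕ M2, so the key drops out. Then M2 = (M1 ⊕ M2) ⊕ M1 over the first 8 bytes.
byte 0: (ff xor f2) xor 74 = 0d xor 74 = 79
byte 1: (82 xor 6d) xor 61 = ef xor 61 = 8e
byte 2: (87 xor 51) xor 72 = d6 xor 72 = a4
byte 3: (1a xor 69) xor 67 = 73 xor 67 = 14
byte 4: (40 xor ea) xor 65 = aa xor 65 = cf
byte 5: (e6 xor 6b) xor 74 = 8d xor 74 = f9
byte 6: (68 xor af) xor 20 = c7 xor 20 = e7
byte 7: (d7 xor 20) xor 74 = f7 xor 74 = 83

798ea414cff9e783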